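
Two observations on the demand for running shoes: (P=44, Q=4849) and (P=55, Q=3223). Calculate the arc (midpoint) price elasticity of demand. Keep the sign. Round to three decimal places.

ΔQ = 3223 − 4849 = -1626; ΔP = 55 − 44 = 11.
Midpoints: P̄ = 49.50, Q̄ = 4036.0.
ε = (ΔQ/ΔP)(P̄/Q̄) = (-1626/11)(49.50/4036.0).

-1.813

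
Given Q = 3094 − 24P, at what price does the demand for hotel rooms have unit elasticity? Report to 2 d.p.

64.46

For linear demand Q = a − bP, ε = −bP/(a − bP). |ε| = 1 when bP = a − bP, i.e. P = a/(2b).
P = 3094/(2·24) = 3094/48 = 64.4583.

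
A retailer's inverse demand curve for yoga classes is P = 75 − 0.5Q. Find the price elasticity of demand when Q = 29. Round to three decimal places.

-4.172

At Q = 29, P = 75 − 0.5(29) = 60.50.
dP/dQ = −0.5, so dQ/dP = 1/(−0.5) = -2.000.
ε = (dQ/dP)(P/Q) = (-2.000)(60.50/29).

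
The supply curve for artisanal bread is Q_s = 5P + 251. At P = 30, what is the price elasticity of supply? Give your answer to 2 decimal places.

At P = 30, Q_s = 401.
dQ_s/dP = 5.
ε_s = (dQ_s/dP)(P/Q_s) = (5)(30/401).

0.37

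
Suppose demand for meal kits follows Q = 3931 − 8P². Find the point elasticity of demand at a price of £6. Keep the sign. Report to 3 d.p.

-0.158

At P = 6, Q = 3643.
dQ/dP = −16P = -96.
ε = (dQ/dP)(P/Q) = (-96)(6/3643).
|ε| < 1, so demand is inelastic at this price.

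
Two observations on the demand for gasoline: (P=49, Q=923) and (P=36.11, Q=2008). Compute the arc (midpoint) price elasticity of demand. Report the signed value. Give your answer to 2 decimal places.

-2.44

ΔQ = 2008 − 923 = 1085; ΔP = 36.11 − 49 = -12.89.
Midpoints: P̄ = 42.55, Q̄ = 1465.5.
ε = (ΔQ/ΔP)(P̄/Q̄) = (1085/-12.89)(42.55/1465.5).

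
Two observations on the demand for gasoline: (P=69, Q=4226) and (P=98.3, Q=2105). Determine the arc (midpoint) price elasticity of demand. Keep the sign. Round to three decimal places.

-1.913

ΔQ = 2105 − 4226 = -2121; ΔP = 98.3 − 69 = 29.3.
Midpoints: P̄ = 83.65, Q̄ = 3165.5.
ε = (ΔQ/ΔP)(P̄/Q̄) = (-2121/29.3)(83.65/3165.5).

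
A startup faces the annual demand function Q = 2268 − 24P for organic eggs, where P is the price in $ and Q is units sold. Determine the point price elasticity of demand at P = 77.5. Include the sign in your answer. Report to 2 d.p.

At P = 77.5, Q = 408.
dQ/dP = −24.
ε = (dQ/dP)(P/Q) = (-24)(77.5/408).

-4.56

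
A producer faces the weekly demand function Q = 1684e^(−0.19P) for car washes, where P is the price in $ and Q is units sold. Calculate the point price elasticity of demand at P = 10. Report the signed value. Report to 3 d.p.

-1.900

At P = 10, Q = 251.874.
dQ/dP = −0.19·1684e^(−0.19P) = −0.19Q = -47.856.
ε = (dQ/dP)(P/Q) = (-47.856)(10/251.874).
|ε| > 1, so demand is elastic at this price.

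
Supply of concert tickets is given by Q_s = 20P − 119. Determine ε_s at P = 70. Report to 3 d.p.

At P = 70, Q_s = 1281.
dQ_s/dP = 20.
ε_s = (dQ_s/dP)(P/Q_s) = (20)(70/1281).

1.093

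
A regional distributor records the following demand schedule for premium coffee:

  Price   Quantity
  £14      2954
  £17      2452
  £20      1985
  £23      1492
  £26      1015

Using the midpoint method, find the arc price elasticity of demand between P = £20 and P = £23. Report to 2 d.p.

-2.03

At P = 20, Q = 1985; at P = 23, Q = 1492.
ΔQ = -493, ΔP = 3. Midpoints: P̄ = 21.50, Q̄ = 1738.5.
ε = (ΔQ/ΔP)(P̄/Q̄) = (-493/3)(21.50/1738.5).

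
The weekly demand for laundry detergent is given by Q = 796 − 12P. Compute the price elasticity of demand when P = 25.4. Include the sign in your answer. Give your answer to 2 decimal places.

At P = 25.4, Q = 491.200.
dQ/dP = −12.
ε = (dQ/dP)(P/Q) = (-12)(25.4/491.200).
|ε| < 1, so demand is inelastic at this price.

-0.62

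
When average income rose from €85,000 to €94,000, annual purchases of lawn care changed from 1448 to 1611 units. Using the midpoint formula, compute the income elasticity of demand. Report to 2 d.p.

1.06

ΔQ = 163, ΔI = 9000. Midpoints: Ī = 89,500, Q̄ = 1529.5.
ε_I = (ΔQ/ΔI)(Ī/Q̄) = (163/9000)(89500/1529.5).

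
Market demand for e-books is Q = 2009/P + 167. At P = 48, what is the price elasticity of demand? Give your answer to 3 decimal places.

At P = 48, Q = 208.854.
dQ/dP = −2009/P² = -0.872.
ε = (dQ/dP)(P/Q) = (-0.872)(48/208.854).
|ε| < 1, so demand is inelastic at this price.

-0.200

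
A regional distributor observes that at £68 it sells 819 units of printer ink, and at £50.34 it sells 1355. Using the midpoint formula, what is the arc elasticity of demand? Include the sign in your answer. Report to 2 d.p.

ΔQ = 1355 − 819 = 536; ΔP = 50.34 − 68 = -17.66.
Midpoints: P̄ = 59.17, Q̄ = 1087.0.
ε = (ΔQ/ΔP)(P̄/Q̄) = (536/-17.66)(59.17/1087.0).

-1.65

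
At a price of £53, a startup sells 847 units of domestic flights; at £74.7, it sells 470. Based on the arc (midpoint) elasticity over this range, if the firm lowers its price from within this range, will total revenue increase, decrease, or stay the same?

Arc ε = (-377/21.7)(63.85/658.5) ≈ -1.685.
|ε| = 1.68 > 1, so demand is elastic. A price cut therefore raises total revenue.

increase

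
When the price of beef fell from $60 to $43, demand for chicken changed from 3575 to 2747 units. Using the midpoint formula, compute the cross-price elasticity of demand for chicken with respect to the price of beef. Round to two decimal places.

ΔQ_x = 2747 − 3575 = -828; ΔP_y = 43 − 60 = -17.
Midpoints: P̄_y = 51.50, Q̄_x = 3161.0.
ε_xy = (ΔQ_x/ΔP_y)(P̄_y/Q̄_x) = (-828/-17)(51.50/3161.0).

0.79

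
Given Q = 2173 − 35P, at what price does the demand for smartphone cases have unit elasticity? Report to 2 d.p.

31.04

For linear demand Q = a − bP, ε = −bP/(a − bP). |ε| = 1 when bP = a − bP, i.e. P = a/(2b).
P = 2173/(2·35) = 2173/70 = 31.0429.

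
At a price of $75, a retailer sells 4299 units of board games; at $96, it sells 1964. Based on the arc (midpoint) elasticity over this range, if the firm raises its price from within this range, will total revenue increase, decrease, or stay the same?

decrease

Arc ε = (-2335/21)(85.50/3131.5) ≈ -3.036.
|ε| = 3.04 > 1, so demand is elastic. A price rise therefore reduces total revenue.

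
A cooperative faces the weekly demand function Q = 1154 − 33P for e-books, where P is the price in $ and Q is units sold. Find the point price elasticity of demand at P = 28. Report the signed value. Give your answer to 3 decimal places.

At P = 28, Q = 230.
dQ/dP = −33.
ε = (dQ/dP)(P/Q) = (-33)(28/230).

-4.017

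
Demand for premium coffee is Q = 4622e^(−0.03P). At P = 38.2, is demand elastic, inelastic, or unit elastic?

elastic

Q = 1469.361, dQ/dP = -44.081.
ε = (dQ/dP)(P/Q) ≈ -1.146.
|ε| = 1.15 > 1.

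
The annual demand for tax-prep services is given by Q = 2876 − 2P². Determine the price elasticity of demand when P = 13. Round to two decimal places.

At P = 13, Q = 2538.
dQ/dP = −4P = -52.
ε = (dQ/dP)(P/Q) = (-52)(13/2538).

-0.27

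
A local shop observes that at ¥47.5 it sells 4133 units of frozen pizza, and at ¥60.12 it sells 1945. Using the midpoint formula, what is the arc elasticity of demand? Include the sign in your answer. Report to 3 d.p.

ΔQ = 1945 − 4133 = -2188; ΔP = 60.12 − 47.5 = 12.62.
Midpoints: P̄ = 53.81, Q̄ = 3039.0.
ε = (ΔQ/ΔP)(P̄/Q̄) = (-2188/12.62)(53.81/3039.0).

-3.070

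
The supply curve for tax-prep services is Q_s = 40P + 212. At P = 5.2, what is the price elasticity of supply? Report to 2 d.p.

0.50

At P = 5.2, Q_s = 420.
dQ_s/dP = 40.
ε_s = (dQ_s/dP)(P/Q_s) = (40)(5.2/420).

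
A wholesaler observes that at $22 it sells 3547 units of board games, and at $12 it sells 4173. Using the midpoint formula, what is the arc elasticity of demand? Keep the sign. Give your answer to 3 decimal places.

ΔQ = 4173 − 3547 = 626; ΔP = 12 − 22 = -10.
Midpoints: P̄ = 17.00, Q̄ = 3860.0.
ε = (ΔQ/ΔP)(P̄/Q̄) = (626/-10)(17.00/3860.0).

-0.276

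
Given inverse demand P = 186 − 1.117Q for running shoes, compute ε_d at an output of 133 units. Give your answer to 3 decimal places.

At Q = 133, P = 186 − 1.117(133) = 37.44.
dP/dQ = −1.117, so dQ/dP = 1/(−1.117) = -0.895.
ε = (dQ/dP)(P/Q) = (-0.895)(37.44/133).

-0.252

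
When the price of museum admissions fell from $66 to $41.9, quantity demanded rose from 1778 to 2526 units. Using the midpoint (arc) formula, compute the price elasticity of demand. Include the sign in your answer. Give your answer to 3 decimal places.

ΔQ = 2526 − 1778 = 748; ΔP = 41.9 − 66 = -24.1.
Midpoints: P̄ = 53.95, Q̄ = 2152.0.
ε = (ΔQ/ΔP)(P̄/Q̄) = (748/-24.1)(53.95/2152.0).

-0.778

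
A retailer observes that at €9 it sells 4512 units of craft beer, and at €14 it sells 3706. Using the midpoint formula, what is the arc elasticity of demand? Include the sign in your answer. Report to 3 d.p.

-0.451

ΔQ = 3706 − 4512 = -806; ΔP = 14 − 9 = 5.
Midpoints: P̄ = 11.50, Q̄ = 4109.0.
ε = (ΔQ/ΔP)(P̄/Q̄) = (-806/5)(11.50/4109.0).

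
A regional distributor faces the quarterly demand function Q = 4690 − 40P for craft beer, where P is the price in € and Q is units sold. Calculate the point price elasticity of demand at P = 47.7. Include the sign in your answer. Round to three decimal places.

-0.686

At P = 47.7, Q = 2782.
dQ/dP = −40.
ε = (dQ/dP)(P/Q) = (-40)(47.7/2782).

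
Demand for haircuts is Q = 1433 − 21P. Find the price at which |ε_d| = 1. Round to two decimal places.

For linear demand Q = a − bP, ε = −bP/(a − bP). |ε| = 1 when bP = a − bP, i.e. P = a/(2b).
P = 1433/(2·21) = 1433/42 = 34.1190.

34.12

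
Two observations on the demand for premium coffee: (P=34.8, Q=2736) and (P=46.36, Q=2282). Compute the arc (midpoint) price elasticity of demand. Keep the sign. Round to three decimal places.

ΔQ = 2282 − 2736 = -454; ΔP = 46.36 − 34.8 = 11.56.
Midpoints: P̄ = 40.58, Q̄ = 2509.0.
ε = (ΔQ/ΔP)(P̄/Q̄) = (-454/11.56)(40.58/2509.0).

-0.635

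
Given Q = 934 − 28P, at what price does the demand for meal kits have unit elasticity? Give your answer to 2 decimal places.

For linear demand Q = a − bP, ε = −bP/(a − bP). |ε| = 1 when bP = a − bP, i.e. P = a/(2b).
P = 934/(2·28) = 934/56 = 16.6786.

16.68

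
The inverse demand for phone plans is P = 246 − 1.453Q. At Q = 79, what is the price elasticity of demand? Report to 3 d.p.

-1.143

At Q = 79, P = 246 − 1.453(79) = 131.21.
dP/dQ = −1.453, so dQ/dP = 1/(−1.453) = -0.688.
ε = (dQ/dP)(P/Q) = (-0.688)(131.21/79).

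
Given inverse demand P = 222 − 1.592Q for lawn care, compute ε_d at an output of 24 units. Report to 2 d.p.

-4.81

At Q = 24, P = 222 − 1.592(24) = 183.79.
dP/dQ = −1.592, so dQ/dP = 1/(−1.592) = -0.628.
ε = (dQ/dP)(P/Q) = (-0.628)(183.79/24).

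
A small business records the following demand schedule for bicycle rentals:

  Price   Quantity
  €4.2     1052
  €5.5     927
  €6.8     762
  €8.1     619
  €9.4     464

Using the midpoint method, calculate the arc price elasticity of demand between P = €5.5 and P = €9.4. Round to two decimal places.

At P = 5.5, Q = 927; at P = 9.4, Q = 464.
ΔQ = -463, ΔP = 3.9. Midpoints: P̄ = 7.45, Q̄ = 695.5.
ε = (ΔQ/ΔP)(P̄/Q̄) = (-463/3.9)(7.45/695.5).

-1.27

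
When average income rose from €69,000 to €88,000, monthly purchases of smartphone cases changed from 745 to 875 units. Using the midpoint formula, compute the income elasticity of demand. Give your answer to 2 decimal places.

0.66

ΔQ = 130, ΔI = 19000. Midpoints: Ī = 78,500, Q̄ = 810.0.
ε_I = (ΔQ/ΔI)(Ī/Q̄) = (130/19000)(78500/810.0).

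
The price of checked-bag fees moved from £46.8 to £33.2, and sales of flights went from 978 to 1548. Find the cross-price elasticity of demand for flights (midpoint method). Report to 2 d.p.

-1.33

ΔQ_x = 1548 − 978 = 570; ΔP_y = 33.2 − 46.8 = -13.6.
Midpoints: P̄_y = 40.00, Q̄_x = 1263.0.
ε_xy = (ΔQ_x/ΔP_y)(P̄_y/Q̄_x) = (570/-13.6)(40.00/1263.0).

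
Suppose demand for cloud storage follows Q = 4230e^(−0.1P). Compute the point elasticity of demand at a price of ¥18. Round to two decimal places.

-1.80

At P = 18, Q = 699.214.
dQ/dP = −0.1·4230e^(−0.1P) = −0.1Q = -69.921.
ε = (dQ/dP)(P/Q) = (-69.921)(18/699.214).
|ε| > 1, so demand is elastic at this price.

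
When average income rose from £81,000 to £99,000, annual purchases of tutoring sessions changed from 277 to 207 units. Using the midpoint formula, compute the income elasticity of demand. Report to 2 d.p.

-1.45

ΔQ = -70, ΔI = 18000. Midpoints: Ī = 90,000, Q̄ = 242.0.
ε_I = (ΔQ/ΔI)(Ī/Q̄) = (-70/18000)(90000/242.0).
ε_I < 0, so the good is inferior.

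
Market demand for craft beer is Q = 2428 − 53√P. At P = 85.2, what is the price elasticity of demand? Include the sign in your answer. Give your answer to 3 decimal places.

At P = 85.2, Q = 1938.790.
dQ/dP = −53/(2√P) = -2.871.
ε = (dQ/dP)(P/Q) = (-2.871)(85.2/1938.790).
|ε| < 1, so demand is inelastic at this price.

-0.126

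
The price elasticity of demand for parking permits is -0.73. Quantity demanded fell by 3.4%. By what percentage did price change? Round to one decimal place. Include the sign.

%ΔP ≈ %ΔQ / ε = (-3.4%)/(-0.73) = 4.66%.

4.7%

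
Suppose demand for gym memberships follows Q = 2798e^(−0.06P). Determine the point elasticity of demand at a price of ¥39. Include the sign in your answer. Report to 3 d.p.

At P = 39, Q = 269.525.
dQ/dP = −0.06·2798e^(−0.06P) = −0.06Q = -16.171.
ε = (dQ/dP)(P/Q) = (-16.171)(39/269.525).

-2.340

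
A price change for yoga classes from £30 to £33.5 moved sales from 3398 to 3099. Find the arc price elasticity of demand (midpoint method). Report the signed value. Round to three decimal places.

ΔQ = 3099 − 3398 = -299; ΔP = 33.5 − 30 = 3.5.
Midpoints: P̄ = 31.75, Q̄ = 3248.5.
ε = (ΔQ/ΔP)(P̄/Q̄) = (-299/3.5)(31.75/3248.5).

-0.835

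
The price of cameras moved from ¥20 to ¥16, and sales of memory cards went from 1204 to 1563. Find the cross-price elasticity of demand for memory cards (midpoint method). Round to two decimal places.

ΔQ_x = 1563 − 1204 = 359; ΔP_y = 16 − 20 = -4.
Midpoints: P̄_y = 18.00, Q̄_x = 1383.5.
ε_xy = (ΔQ_x/ΔP_y)(P̄_y/Q̄_x) = (359/-4)(18.00/1383.5).

-1.17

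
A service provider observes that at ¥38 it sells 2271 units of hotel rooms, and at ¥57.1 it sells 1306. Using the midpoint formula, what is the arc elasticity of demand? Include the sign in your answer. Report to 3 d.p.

ΔQ = 1306 − 2271 = -965; ΔP = 57.1 − 38 = 19.1.
Midpoints: P̄ = 47.55, Q̄ = 1788.5.
ε = (ΔQ/ΔP)(P̄/Q̄) = (-965/19.1)(47.55/1788.5).

-1.343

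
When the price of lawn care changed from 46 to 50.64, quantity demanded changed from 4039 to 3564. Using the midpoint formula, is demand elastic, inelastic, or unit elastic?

elastic

Arc ε ≈ -1.301.
|ε| = 1.30 > 1.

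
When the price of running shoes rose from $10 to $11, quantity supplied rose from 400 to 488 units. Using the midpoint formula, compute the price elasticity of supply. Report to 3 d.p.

2.081

ΔQ = 488 − 400 = 88; ΔP = 11 − 10 = 1.
Midpoints: P̄ = 10.50, Q̄ = 444.0.
ε_s = (ΔQ/ΔP)(P̄/Q̄) = (88/1)(10.50/444.0).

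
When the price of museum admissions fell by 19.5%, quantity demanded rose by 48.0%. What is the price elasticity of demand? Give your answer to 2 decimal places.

-2.46

ε = %ΔQ / %ΔP = (48.0)/(-19.5) = -2.462.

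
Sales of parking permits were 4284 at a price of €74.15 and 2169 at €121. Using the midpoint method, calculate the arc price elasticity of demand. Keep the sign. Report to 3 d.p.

-1.365

ΔQ = 2169 − 4284 = -2115; ΔP = 121 − 74.15 = 46.85.
Midpoints: P̄ = 97.58, Q̄ = 3226.5.
ε = (ΔQ/ΔP)(P̄/Q̄) = (-2115/46.85)(97.58/3226.5).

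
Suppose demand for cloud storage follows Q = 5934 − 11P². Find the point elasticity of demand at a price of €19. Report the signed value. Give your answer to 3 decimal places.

At P = 19, Q = 1963.
dQ/dP = −22P = -418.
ε = (dQ/dP)(P/Q) = (-418)(19/1963).

-4.046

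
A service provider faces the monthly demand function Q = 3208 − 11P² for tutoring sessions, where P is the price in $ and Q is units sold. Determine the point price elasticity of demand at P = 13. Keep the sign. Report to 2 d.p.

-2.76

At P = 13, Q = 1349.
dQ/dP = −22P = -286.
ε = (dQ/dP)(P/Q) = (-286)(13/1349).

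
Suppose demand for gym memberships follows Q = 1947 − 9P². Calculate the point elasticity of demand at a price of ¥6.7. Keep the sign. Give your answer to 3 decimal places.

At P = 6.7, Q = 1542.990.
dQ/dP = −18P = -120.600.
ε = (dQ/dP)(P/Q) = (-120.600)(6.7/1542.990).
|ε| < 1, so demand is inelastic at this price.

-0.524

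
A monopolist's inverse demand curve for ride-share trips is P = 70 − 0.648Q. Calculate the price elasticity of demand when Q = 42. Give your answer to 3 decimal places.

At Q = 42, P = 70 − 0.648(42) = 42.78.
dP/dQ = −0.648, so dQ/dP = 1/(−0.648) = -1.543.
ε = (dQ/dP)(P/Q) = (-1.543)(42.78/42).

-1.572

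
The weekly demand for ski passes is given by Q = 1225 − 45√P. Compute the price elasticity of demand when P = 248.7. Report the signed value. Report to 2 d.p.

At P = 248.7, Q = 515.340.
dQ/dP = −45/(2√P) = -1.427.
ε = (dQ/dP)(P/Q) = (-1.427)(248.7/515.340).
|ε| < 1, so demand is inelastic at this price.

-0.69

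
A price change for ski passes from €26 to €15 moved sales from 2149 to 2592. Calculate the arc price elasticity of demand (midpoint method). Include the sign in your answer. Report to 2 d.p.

ΔQ = 2592 − 2149 = 443; ΔP = 15 − 26 = -11.
Midpoints: P̄ = 20.50, Q̄ = 2370.5.
ε = (ΔQ/ΔP)(P̄/Q̄) = (443/-11)(20.50/2370.5).

-0.35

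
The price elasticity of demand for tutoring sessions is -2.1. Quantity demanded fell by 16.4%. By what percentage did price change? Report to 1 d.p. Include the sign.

%ΔP ≈ %ΔQ / ε = (-16.4%)/(-2.1) = 7.81%.

7.8%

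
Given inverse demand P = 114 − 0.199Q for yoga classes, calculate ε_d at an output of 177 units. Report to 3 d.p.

At Q = 177, P = 114 − 0.199(177) = 78.78.
dP/dQ = −0.199, so dQ/dP = 1/(−0.199) = -5.025.
ε = (dQ/dP)(P/Q) = (-5.025)(78.78/177).

-2.237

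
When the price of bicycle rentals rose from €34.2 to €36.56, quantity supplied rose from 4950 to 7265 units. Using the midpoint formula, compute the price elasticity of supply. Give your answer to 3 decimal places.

ΔQ = 7265 − 4950 = 2315; ΔP = 36.56 − 34.2 = 2.36.
Midpoints: P̄ = 35.38, Q̄ = 6107.5.
ε_s = (ΔQ/ΔP)(P̄/Q̄) = (2315/2.36)(35.38/6107.5).

5.682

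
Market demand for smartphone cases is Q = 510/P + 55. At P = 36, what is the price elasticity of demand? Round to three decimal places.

-0.205

At P = 36, Q = 69.167.
dQ/dP = −510/P² = -0.394.
ε = (dQ/dP)(P/Q) = (-0.394)(36/69.167).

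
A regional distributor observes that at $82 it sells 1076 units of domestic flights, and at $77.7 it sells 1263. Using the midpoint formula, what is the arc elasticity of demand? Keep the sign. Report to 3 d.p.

ΔQ = 1263 − 1076 = 187; ΔP = 77.7 − 82 = -4.3.
Midpoints: P̄ = 79.85, Q̄ = 1169.5.
ε = (ΔQ/ΔP)(P̄/Q̄) = (187/-4.3)(79.85/1169.5).

-2.969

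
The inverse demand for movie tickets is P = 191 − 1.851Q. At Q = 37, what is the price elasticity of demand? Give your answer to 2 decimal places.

At Q = 37, P = 191 − 1.851(37) = 122.51.
dP/dQ = −1.851, so dQ/dP = 1/(−1.851) = -0.540.
ε = (dQ/dP)(P/Q) = (-0.540)(122.51/37).

-1.79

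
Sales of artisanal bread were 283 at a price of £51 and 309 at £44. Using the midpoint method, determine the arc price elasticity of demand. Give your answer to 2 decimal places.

-0.60

ΔQ = 309 − 283 = 26; ΔP = 44 − 51 = -7.
Midpoints: P̄ = 47.50, Q̄ = 296.0.
ε = (ΔQ/ΔP)(P̄/Q̄) = (26/-7)(47.50/296.0).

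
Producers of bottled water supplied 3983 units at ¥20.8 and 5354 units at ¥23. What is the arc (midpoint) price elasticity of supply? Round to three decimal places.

2.923

ΔQ = 5354 − 3983 = 1371; ΔP = 23 − 20.8 = 2.2.
Midpoints: P̄ = 21.90, Q̄ = 4668.5.
ε_s = (ΔQ/ΔP)(P̄/Q̄) = (1371/2.2)(21.90/4668.5).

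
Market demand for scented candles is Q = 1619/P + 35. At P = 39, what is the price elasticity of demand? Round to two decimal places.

-0.54

At P = 39, Q = 76.513.
dQ/dP = −1619/P² = -1.064.
ε = (dQ/dP)(P/Q) = (-1.064)(39/76.513).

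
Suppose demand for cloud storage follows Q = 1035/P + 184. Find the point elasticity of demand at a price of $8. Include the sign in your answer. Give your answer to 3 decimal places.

At P = 8, Q = 313.375.
dQ/dP = −1035/P² = -16.172.
ε = (dQ/dP)(P/Q) = (-16.172)(8/313.375).
|ε| < 1, so demand is inelastic at this price.

-0.413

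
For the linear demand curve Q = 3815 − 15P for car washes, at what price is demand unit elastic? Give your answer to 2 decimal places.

For linear demand Q = a − bP, ε = −bP/(a − bP). |ε| = 1 when bP = a − bP, i.e. P = a/(2b).
P = 3815/(2·15) = 3815/30 = 127.1667.

127.17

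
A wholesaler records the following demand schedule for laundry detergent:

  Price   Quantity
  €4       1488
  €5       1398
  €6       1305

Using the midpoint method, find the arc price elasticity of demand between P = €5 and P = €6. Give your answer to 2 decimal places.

-0.38

At P = 5, Q = 1398; at P = 6, Q = 1305.
ΔQ = -93, ΔP = 1. Midpoints: P̄ = 5.50, Q̄ = 1351.5.
ε = (ΔQ/ΔP)(P̄/Q̄) = (-93/1)(5.50/1351.5).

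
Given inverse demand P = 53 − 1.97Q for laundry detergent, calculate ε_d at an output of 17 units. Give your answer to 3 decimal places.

-0.583

At Q = 17, P = 53 − 1.97(17) = 19.51.
dP/dQ = −1.97, so dQ/dP = 1/(−1.97) = -0.508.
ε = (dQ/dP)(P/Q) = (-0.508)(19.51/17).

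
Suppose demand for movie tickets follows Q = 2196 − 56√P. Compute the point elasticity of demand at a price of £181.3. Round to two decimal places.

At P = 181.3, Q = 1441.973.
dQ/dP = −56/(2√P) = -2.080.
ε = (dQ/dP)(P/Q) = (-2.080)(181.3/1441.973).

-0.26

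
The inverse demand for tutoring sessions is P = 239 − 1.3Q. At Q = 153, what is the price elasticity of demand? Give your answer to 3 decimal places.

At Q = 153, P = 239 − 1.3(153) = 40.10.
dP/dQ = −1.3, so dQ/dP = 1/(−1.3) = -0.769.
ε = (dQ/dP)(P/Q) = (-0.769)(40.10/153).

-0.202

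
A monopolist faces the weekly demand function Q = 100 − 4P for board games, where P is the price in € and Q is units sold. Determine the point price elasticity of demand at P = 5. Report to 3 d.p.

-0.250

At P = 5, Q = 80.
dQ/dP = −4.
ε = (dQ/dP)(P/Q) = (-4)(5/80).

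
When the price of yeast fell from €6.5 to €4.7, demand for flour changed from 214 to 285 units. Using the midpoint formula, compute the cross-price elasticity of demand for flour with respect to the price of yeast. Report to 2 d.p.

-0.89

ΔQ_x = 285 − 214 = 71; ΔP_y = 4.7 − 6.5 = -1.8.
Midpoints: P̄_y = 5.60, Q̄_x = 249.5.
ε_xy = (ΔQ_x/ΔP_y)(P̄_y/Q̄_x) = (71/-1.8)(5.60/249.5).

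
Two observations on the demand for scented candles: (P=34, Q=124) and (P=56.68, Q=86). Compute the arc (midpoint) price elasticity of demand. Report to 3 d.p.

-0.723

ΔQ = 86 − 124 = -38; ΔP = 56.68 − 34 = 22.68.
Midpoints: P̄ = 45.34, Q̄ = 105.0.
ε = (ΔQ/ΔP)(P̄/Q̄) = (-38/22.68)(45.34/105.0).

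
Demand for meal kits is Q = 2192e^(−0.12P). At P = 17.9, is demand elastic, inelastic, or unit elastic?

Q = 255.844, dQ/dP = -30.701.
ε = (dQ/dP)(P/Q) ≈ -2.148.
|ε| = 2.15 > 1.

elastic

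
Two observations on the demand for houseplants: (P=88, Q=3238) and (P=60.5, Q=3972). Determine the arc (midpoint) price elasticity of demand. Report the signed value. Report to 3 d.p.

-0.550

ΔQ = 3972 − 3238 = 734; ΔP = 60.5 − 88 = -27.5.
Midpoints: P̄ = 74.25, Q̄ = 3605.0.
ε = (ΔQ/ΔP)(P̄/Q̄) = (734/-27.5)(74.25/3605.0).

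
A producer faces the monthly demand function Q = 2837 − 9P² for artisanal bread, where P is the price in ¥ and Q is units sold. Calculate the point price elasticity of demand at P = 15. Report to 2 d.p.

At P = 15, Q = 812.
dQ/dP = −18P = -270.
ε = (dQ/dP)(P/Q) = (-270)(15/812).

-4.99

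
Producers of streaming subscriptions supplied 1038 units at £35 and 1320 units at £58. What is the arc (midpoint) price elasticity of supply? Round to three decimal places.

0.484

ΔQ = 1320 − 1038 = 282; ΔP = 58 − 35 = 23.
Midpoints: P̄ = 46.50, Q̄ = 1179.0.
ε_s = (ΔQ/ΔP)(P̄/Q̄) = (282/23)(46.50/1179.0).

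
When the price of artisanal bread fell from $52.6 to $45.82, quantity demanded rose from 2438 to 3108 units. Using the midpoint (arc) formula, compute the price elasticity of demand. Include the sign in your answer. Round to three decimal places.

-1.754

ΔQ = 3108 − 2438 = 670; ΔP = 45.82 − 52.6 = -6.78.
Midpoints: P̄ = 49.21, Q̄ = 2773.0.
ε = (ΔQ/ΔP)(P̄/Q̄) = (670/-6.78)(49.21/2773.0).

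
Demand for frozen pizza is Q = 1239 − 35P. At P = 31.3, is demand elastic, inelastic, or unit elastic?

elastic

Q = 143.500, dQ/dP = -35.
ε = (dQ/dP)(P/Q) ≈ -7.634.
|ε| = 7.63 > 1.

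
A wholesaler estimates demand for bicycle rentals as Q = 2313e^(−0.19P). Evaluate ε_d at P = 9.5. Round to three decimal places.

-1.805

At P = 9.5, Q = 380.429.
dQ/dP = −0.19·2313e^(−0.19P) = −0.19Q = -72.282.
ε = (dQ/dP)(P/Q) = (-72.282)(9.5/380.429).
|ε| > 1, so demand is elastic at this price.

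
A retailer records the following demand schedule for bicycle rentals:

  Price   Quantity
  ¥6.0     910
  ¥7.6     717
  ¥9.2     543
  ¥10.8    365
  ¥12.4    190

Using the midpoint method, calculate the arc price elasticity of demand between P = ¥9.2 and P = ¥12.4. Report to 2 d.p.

-3.25

At P = 9.2, Q = 543; at P = 12.4, Q = 190.
ΔQ = -353, ΔP = 3.2. Midpoints: P̄ = 10.80, Q̄ = 366.5.
ε = (ΔQ/ΔP)(P̄/Q̄) = (-353/3.2)(10.80/366.5).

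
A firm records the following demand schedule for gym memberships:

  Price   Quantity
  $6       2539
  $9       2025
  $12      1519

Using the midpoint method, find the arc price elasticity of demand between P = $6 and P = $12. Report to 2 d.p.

-0.75

At P = 6, Q = 2539; at P = 12, Q = 1519.
ΔQ = -1020, ΔP = 6. Midpoints: P̄ = 9.00, Q̄ = 2029.0.
ε = (ΔQ/ΔP)(P̄/Q̄) = (-1020/6)(9.00/2029.0).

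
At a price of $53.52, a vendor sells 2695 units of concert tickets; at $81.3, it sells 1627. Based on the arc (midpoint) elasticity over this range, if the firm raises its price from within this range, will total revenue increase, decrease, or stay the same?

decrease

Arc ε = (-1068/27.78)(67.41/2161.0) ≈ -1.199.
|ε| = 1.20 > 1, so demand is elastic. A price rise therefore reduces total revenue.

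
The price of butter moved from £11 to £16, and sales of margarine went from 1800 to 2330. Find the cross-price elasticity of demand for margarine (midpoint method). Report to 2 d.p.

0.69

ΔQ_x = 2330 − 1800 = 530; ΔP_y = 16 − 11 = 5.
Midpoints: P̄_y = 13.50, Q̄_x = 2065.0.
ε_xy = (ΔQ_x/ΔP_y)(P̄_y/Q̄_x) = (530/5)(13.50/2065.0).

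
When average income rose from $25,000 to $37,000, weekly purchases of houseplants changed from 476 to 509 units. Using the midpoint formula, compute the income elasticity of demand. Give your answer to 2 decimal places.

ΔQ = 33, ΔI = 12000. Midpoints: Ī = 31,000, Q̄ = 492.5.
ε_I = (ΔQ/ΔI)(Ī/Q̄) = (33/12000)(31000/492.5).
ε_I > 0, so the good is normal.

0.17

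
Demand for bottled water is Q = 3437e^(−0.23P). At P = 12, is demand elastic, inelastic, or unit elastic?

Q = 217.534, dQ/dP = -50.033.
ε = (dQ/dP)(P/Q) ≈ -2.760.
|ε| = 2.76 > 1.

elastic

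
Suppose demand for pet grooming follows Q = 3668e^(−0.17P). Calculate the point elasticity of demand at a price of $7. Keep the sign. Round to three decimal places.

At P = 7, Q = 1115.884.
dQ/dP = −0.17·3668e^(−0.17P) = −0.17Q = -189.700.
ε = (dQ/dP)(P/Q) = (-189.700)(7/1115.884).

-1.190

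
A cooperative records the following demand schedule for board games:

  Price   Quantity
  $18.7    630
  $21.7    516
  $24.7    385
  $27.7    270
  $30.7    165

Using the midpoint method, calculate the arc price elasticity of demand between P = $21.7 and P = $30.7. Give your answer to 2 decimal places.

-3.00

At P = 21.7, Q = 516; at P = 30.7, Q = 165.
ΔQ = -351, ΔP = 9.0. Midpoints: P̄ = 26.20, Q̄ = 340.5.
ε = (ΔQ/ΔP)(P̄/Q̄) = (-351/9.0)(26.20/340.5).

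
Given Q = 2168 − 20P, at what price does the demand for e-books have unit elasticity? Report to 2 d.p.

54.20

For linear demand Q = a − bP, ε = −bP/(a − bP). |ε| = 1 when bP = a − bP, i.e. P = a/(2b).
P = 2168/(2·20) = 2168/40 = 54.2000.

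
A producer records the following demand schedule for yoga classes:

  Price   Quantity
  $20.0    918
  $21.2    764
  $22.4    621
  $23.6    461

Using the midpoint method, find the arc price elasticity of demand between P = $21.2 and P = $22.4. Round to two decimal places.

At P = 21.2, Q = 764; at P = 22.4, Q = 621.
ΔQ = -143, ΔP = 1.2. Midpoints: P̄ = 21.80, Q̄ = 692.5.
ε = (ΔQ/ΔP)(P̄/Q̄) = (-143/1.2)(21.80/692.5).

-3.75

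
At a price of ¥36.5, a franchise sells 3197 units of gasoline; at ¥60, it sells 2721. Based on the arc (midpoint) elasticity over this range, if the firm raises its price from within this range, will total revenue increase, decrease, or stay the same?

increase

Arc ε = (-476/23.5)(48.25/2959.0) ≈ -0.330.
|ε| = 0.33 < 1, so demand is inelastic. A price rise therefore raises total revenue.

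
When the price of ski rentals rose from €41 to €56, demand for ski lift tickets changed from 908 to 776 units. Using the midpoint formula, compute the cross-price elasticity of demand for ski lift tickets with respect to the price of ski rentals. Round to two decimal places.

-0.51

ΔQ_x = 776 − 908 = -132; ΔP_y = 56 − 41 = 15.
Midpoints: P̄_y = 48.50, Q̄_x = 842.0.
ε_xy = (ΔQ_x/ΔP_y)(P̄_y/Q̄_x) = (-132/15)(48.50/842.0).
ε_xy < 0, so the goods are complements.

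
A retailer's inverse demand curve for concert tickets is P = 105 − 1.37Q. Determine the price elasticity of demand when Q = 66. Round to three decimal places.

-0.161

At Q = 66, P = 105 − 1.37(66) = 14.58.
dP/dQ = −1.37, so dQ/dP = 1/(−1.37) = -0.730.
ε = (dQ/dP)(P/Q) = (-0.730)(14.58/66).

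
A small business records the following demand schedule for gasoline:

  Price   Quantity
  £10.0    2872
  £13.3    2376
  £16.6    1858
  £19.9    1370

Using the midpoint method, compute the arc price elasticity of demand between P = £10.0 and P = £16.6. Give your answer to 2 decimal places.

-0.86

At P = 10.0, Q = 2872; at P = 16.6, Q = 1858.
ΔQ = -1014, ΔP = 6.6. Midpoints: P̄ = 13.30, Q̄ = 2365.0.
ε = (ΔQ/ΔP)(P̄/Q̄) = (-1014/6.6)(13.30/2365.0).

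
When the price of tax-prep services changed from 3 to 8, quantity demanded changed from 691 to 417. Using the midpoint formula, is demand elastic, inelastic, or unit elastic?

inelastic

Arc ε ≈ -0.544.
|ε| = 0.54 < 1.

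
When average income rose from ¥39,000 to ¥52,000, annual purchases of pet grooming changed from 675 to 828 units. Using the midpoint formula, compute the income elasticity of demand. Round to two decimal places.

ΔQ = 153, ΔI = 13000. Midpoints: Ī = 45,500, Q̄ = 751.5.
ε_I = (ΔQ/ΔI)(Ī/Q̄) = (153/13000)(45500/751.5).

0.71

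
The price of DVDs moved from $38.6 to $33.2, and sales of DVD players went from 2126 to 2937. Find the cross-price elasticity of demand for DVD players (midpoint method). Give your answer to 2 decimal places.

-2.13

ΔQ_x = 2937 − 2126 = 811; ΔP_y = 33.2 − 38.6 = -5.4.
Midpoints: P̄_y = 35.90, Q̄_x = 2531.5.
ε_xy = (ΔQ_x/ΔP_y)(P̄_y/Q̄_x) = (811/-5.4)(35.90/2531.5).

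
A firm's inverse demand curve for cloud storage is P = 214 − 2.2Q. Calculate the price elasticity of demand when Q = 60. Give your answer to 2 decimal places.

-0.62

At Q = 60, P = 214 − 2.2(60) = 82.00.
dP/dQ = −2.2, so dQ/dP = 1/(−2.2) = -0.455.
ε = (dQ/dP)(P/Q) = (-0.455)(82.00/60).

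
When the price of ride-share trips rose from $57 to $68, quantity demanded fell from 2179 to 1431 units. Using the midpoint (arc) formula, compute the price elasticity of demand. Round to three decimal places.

ΔQ = 1431 − 2179 = -748; ΔP = 68 − 57 = 11.
Midpoints: P̄ = 62.50, Q̄ = 1805.0.
ε = (ΔQ/ΔP)(P̄/Q̄) = (-748/11)(62.50/1805.0).

-2.355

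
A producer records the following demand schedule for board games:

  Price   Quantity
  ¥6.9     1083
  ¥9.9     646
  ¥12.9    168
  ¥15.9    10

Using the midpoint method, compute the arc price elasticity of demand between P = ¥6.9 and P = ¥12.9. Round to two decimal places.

At P = 6.9, Q = 1083; at P = 12.9, Q = 168.
ΔQ = -915, ΔP = 6.0. Midpoints: P̄ = 9.90, Q̄ = 625.5.
ε = (ΔQ/ΔP)(P̄/Q̄) = (-915/6.0)(9.90/625.5).

-2.41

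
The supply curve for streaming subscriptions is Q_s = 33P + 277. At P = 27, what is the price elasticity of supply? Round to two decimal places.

0.76

At P = 27, Q_s = 1168.
dQ_s/dP = 33.
ε_s = (dQ_s/dP)(P/Q_s) = (33)(27/1168).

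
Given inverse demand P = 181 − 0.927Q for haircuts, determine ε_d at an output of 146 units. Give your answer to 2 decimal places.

-0.34

At Q = 146, P = 181 − 0.927(146) = 45.66.
dP/dQ = −0.927, so dQ/dP = 1/(−0.927) = -1.079.
ε = (dQ/dP)(P/Q) = (-1.079)(45.66/146).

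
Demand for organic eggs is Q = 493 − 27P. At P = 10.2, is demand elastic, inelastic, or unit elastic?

elastic

Q = 217.600, dQ/dP = -27.
ε = (dQ/dP)(P/Q) ≈ -1.266.
|ε| = 1.27 > 1.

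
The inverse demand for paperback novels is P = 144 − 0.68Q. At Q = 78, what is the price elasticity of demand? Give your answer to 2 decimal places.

At Q = 78, P = 144 − 0.68(78) = 90.96.
dP/dQ = −0.68, so dQ/dP = 1/(−0.68) = -1.471.
ε = (dQ/dP)(P/Q) = (-1.471)(90.96/78).

-1.71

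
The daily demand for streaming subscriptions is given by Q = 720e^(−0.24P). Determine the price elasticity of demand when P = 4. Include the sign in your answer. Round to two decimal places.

-0.96

At P = 4, Q = 275.683.
dQ/dP = −0.24·720e^(−0.24P) = −0.24Q = -66.164.
ε = (dQ/dP)(P/Q) = (-66.164)(4/275.683).
|ε| < 1, so demand is inelastic at this price.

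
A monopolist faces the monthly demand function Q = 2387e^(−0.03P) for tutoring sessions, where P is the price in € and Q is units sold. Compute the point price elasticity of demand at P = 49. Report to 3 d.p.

-1.470

At P = 49, Q = 548.832.
dQ/dP = −0.03·2387e^(−0.03P) = −0.03Q = -16.465.
ε = (dQ/dP)(P/Q) = (-16.465)(49/548.832).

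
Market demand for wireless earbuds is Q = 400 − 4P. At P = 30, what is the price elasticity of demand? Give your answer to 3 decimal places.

-0.429

At P = 30, Q = 280.
dQ/dP = −4.
ε = (dQ/dP)(P/Q) = (-4)(30/280).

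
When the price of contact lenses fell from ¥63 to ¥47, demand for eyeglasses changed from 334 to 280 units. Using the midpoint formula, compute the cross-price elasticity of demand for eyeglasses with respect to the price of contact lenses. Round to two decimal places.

ΔQ_x = 280 − 334 = -54; ΔP_y = 47 − 63 = -16.
Midpoints: P̄_y = 55.00, Q̄_x = 307.0.
ε_xy = (ΔQ_x/ΔP_y)(P̄_y/Q̄_x) = (-54/-16)(55.00/307.0).
ε_xy > 0, so the goods are substitutes.

0.60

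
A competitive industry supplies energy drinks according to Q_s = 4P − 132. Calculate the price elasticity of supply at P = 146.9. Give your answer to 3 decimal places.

1.290

At P = 146.9, Q_s = 455.60.
dQ_s/dP = 4.
ε_s = (dQ_s/dP)(P/Q_s) = (4)(146.9/455.60).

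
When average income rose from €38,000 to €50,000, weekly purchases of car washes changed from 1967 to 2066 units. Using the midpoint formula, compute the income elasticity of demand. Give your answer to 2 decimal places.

0.18

ΔQ = 99, ΔI = 12000. Midpoints: Ī = 44,000, Q̄ = 2016.5.
ε_I = (ΔQ/ΔI)(Ī/Q̄) = (99/12000)(44000/2016.5).
ε_I > 0, so the good is normal.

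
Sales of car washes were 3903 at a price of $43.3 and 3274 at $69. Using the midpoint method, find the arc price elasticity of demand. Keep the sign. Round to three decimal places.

ΔQ = 3274 − 3903 = -629; ΔP = 69 − 43.3 = 25.7.
Midpoints: P̄ = 56.15, Q̄ = 3588.5.
ε = (ΔQ/ΔP)(P̄/Q̄) = (-629/25.7)(56.15/3588.5).

-0.383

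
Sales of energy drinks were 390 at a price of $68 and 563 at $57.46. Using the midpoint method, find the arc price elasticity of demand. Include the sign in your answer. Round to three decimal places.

ΔQ = 563 − 390 = 173; ΔP = 57.46 − 68 = -10.54.
Midpoints: P̄ = 62.73, Q̄ = 476.5.
ε = (ΔQ/ΔP)(P̄/Q̄) = (173/-10.54)(62.73/476.5).

-2.161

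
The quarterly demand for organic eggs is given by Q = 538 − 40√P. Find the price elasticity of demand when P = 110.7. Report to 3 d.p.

At P = 110.7, Q = 117.144.
dQ/dP = −40/(2√P) = -1.901.
ε = (dQ/dP)(P/Q) = (-1.901)(110.7/117.144).
|ε| > 1, so demand is elastic at this price.

-1.796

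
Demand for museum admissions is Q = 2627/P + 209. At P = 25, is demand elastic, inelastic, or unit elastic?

inelastic

Q = 314.080, dQ/dP = -4.203.
ε = (dQ/dP)(P/Q) ≈ -0.335.
|ε| = 0.33 < 1.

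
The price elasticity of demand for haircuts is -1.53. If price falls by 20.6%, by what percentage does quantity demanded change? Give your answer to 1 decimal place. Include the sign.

%ΔQ ≈ ε × %ΔP = (-1.53)(-20.6%) = 31.52%.

31.5%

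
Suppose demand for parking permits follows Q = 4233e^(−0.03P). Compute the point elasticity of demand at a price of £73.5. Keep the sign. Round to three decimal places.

-2.205

At P = 73.5, Q = 466.690.
dQ/dP = −0.03·4233e^(−0.03P) = −0.03Q = -14.001.
ε = (dQ/dP)(P/Q) = (-14.001)(73.5/466.690).
|ε| > 1, so demand is elastic at this price.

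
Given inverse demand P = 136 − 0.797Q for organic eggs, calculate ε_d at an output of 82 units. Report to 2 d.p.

At Q = 82, P = 136 − 0.797(82) = 70.65.
dP/dQ = −0.797, so dQ/dP = 1/(−0.797) = -1.255.
ε = (dQ/dP)(P/Q) = (-1.255)(70.65/82).

-1.08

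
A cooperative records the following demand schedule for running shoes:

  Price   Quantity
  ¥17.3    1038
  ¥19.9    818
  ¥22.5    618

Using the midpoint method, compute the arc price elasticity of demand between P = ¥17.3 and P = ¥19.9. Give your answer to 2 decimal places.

-1.70

At P = 17.3, Q = 1038; at P = 19.9, Q = 818.
ΔQ = -220, ΔP = 2.6. Midpoints: P̄ = 18.60, Q̄ = 928.0.
ε = (ΔQ/ΔP)(P̄/Q̄) = (-220/2.6)(18.60/928.0).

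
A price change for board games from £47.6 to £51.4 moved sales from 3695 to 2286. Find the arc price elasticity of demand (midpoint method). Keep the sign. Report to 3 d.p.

ΔQ = 2286 − 3695 = -1409; ΔP = 51.4 − 47.6 = 3.8.
Midpoints: P̄ = 49.50, Q̄ = 2990.5.
ε = (ΔQ/ΔP)(P̄/Q̄) = (-1409/3.8)(49.50/2990.5).

-6.137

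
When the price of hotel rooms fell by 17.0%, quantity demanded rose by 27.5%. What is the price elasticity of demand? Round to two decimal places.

-1.62

ε = %ΔQ / %ΔP = (27.5)/(-17.0) = -1.618.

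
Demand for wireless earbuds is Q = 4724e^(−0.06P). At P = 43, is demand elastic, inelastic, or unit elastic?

elastic

Q = 357.956, dQ/dP = -21.477.
ε = (dQ/dP)(P/Q) ≈ -2.580.
|ε| = 2.58 > 1.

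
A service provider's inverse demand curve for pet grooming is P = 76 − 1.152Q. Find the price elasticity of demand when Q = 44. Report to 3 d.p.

At Q = 44, P = 76 − 1.152(44) = 25.31.
dP/dQ = −1.152, so dQ/dP = 1/(−1.152) = -0.868.
ε = (dQ/dP)(P/Q) = (-0.868)(25.31/44).

-0.499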